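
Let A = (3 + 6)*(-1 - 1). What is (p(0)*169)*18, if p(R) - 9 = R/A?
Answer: 27378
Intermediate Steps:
A = -18 (A = 9*(-2) = -18)
p(R) = 9 - R/18 (p(R) = 9 + R/(-18) = 9 + R*(-1/18) = 9 - R/18)
(p(0)*169)*18 = ((9 - 1/18*0)*169)*18 = ((9 + 0)*169)*18 = (9*169)*18 = 1521*18 = 27378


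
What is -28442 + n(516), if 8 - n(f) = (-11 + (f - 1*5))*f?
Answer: -286434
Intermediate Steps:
n(f) = 8 - f*(-16 + f) (n(f) = 8 - (-11 + (f - 1*5))*f = 8 - (-11 + (f - 5))*f = 8 - (-11 + (-5 + f))*f = 8 - (-16 + f)*f = 8 - f*(-16 + f))
-28442 + n(516) = -28442 + (8 - 1*516² + 16*516) = -28442 + (8 - 1*266256 + 8256) = -28442 + (8 - 266256 + 8256) = -28442 - 257992 = -286434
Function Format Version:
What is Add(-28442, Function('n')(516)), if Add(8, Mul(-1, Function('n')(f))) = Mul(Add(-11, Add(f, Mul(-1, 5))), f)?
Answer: -286434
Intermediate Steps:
Function('n')(f) = Add(8, Mul(-1, f, Add(-16, f))) (Function('n')(f) = Add(8, Mul(-1, Mul(Add(-11, Add(f, Mul(-1, 5))), f))) = Add(8, Mul(-1, Mul(Add(-11, Add(f, -5)), f))) = Add(8, Mul(-1, Mul(Add(-11, Add(-5, f)), f))) = Add(8, Mul(-1, Mul(Add(-16, f), f))) = Add(8, Mul(-1, Mul(f, Add(-16, f)))) = Add(8, Mul(-1, f, Add(-16, f))))
Add(-28442, Function('n')(516)) = Add(-28442, Add(8, Mul(-1, Pow(516, 2)), Mul(16, 516))) = Add(-28442, Add(8, Mul(-1, 266256), 8256)) = Add(-28442, Add(8, -266256, 8256)) = Add(-28442, -257992) = -286434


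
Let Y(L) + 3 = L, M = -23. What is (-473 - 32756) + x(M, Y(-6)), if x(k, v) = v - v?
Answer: -33229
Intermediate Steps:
Y(L) = -3 + L
x(k, v) = 0
(-473 - 32756) + x(M, Y(-6)) = (-473 - 32756) + 0 = -33229 + 0 = -33229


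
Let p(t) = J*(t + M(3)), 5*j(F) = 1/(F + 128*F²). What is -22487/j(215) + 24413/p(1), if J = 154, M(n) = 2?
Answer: -307359166640137/462 ≈ -6.6528e+11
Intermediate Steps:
j(F) = 1/(5*(F + 128*F²))
p(t) = 308 + 154*t (p(t) = 154*(t + 2) = 154*(2 + t) = 308 + 154*t)
-22487/j(215) + 24413/p(1) = -22487/((⅕)/(215*(1 + 128*215))) + 24413/(308 + 154*1) = -22487/((⅕)*(1/215)/(1 + 27520)) + 24413/(308 + 154) = -22487/((⅕)*(1/215)/27521) + 24413/462 = -22487/((⅕)*(1/215)*(1/27521)) + 24413*(1/462) = -22487/1/29585075 + 24413/462 = -22487*29585075 + 24413/462 = -665279581525 + 24413/462 = -307359166640137/462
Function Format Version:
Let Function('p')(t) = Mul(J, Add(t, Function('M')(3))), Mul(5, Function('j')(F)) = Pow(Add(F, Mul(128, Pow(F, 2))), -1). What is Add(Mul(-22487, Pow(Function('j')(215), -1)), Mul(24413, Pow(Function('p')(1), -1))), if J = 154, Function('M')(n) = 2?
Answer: Rational(-307359166640137, 462) ≈ -6.6528e+11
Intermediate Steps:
Function('j')(F) = Mul(Rational(1, 5), Pow(Add(F, Mul(128, Pow(F, 2))), -1))
Function('p')(t) = Add(308, Mul(154, t)) (Function('p')(t) = Mul(154, Add(t, 2)) = Mul(154, Add(2, t)) = Add(308, Mul(154, t)))
Add(Mul(-22487, Pow(Function('j')(215), -1)), Mul(24413, Pow(Function('p')(1), -1))) = Add(Mul(-22487, Pow(Mul(Rational(1, 5), Pow(215, -1), Pow(Add(1, Mul(128, 215)), -1)), -1)), Mul(24413, Pow(Add(308, Mul(154, 1)), -1))) = Add(Mul(-22487, Pow(Mul(Rational(1, 5), Rational(1, 215), Pow(Add(1, 27520), -1)), -1)), Mul(24413, Pow(Add(308, 154), -1))) = Add(Mul(-22487, Pow(Mul(Rational(1, 5), Rational(1, 215), Pow(27521, -1)), -1)), Mul(24413, Pow(462, -1))) = Add(Mul(-22487, Pow(Mul(Rational(1, 5), Rational(1, 215), Rational(1, 27521)), -1)), Mul(24413, Rational(1, 462))) = Add(Mul(-22487, Pow(Rational(1, 29585075), -1)), Rational(24413, 462)) = Add(Mul(-22487, 29585075), Rational(24413, 462)) = Add(-665279581525, Rational(24413, 462)) = Rational(-307359166640137, 462)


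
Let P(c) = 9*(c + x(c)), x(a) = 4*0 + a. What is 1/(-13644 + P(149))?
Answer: -1/10962 ≈ -9.1224e-5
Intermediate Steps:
x(a) = a (x(a) = 0 + a = a)
P(c) = 18*c (P(c) = 9*(c + c) = 9*(2*c) = 18*c)
1/(-13644 + P(149)) = 1/(-13644 + 18*149) = 1/(-13644 + 2682) = 1/(-10962) = -1/10962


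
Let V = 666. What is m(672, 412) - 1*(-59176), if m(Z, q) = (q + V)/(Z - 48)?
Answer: 18463451/312 ≈ 59178.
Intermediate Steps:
m(Z, q) = (666 + q)/(-48 + Z) (m(Z, q) = (q + 666)/(Z - 48) = (666 + q)/(-48 + Z))
m(672, 412) - 1*(-59176) = (666 + 412)/(-48 + 672) - 1*(-59176) = 1078/624 + 59176 = (1/624)*1078 + 59176 = 539/312 + 59176 = 18463451/312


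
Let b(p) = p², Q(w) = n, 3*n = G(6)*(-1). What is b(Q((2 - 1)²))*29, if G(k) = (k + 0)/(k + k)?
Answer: 29/36 ≈ 0.80556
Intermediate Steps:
G(k) = ½ (G(k) = k/((2*k)) = k*(1/(2*k)) = ½)
n = -⅙ (n = ((½)*(-1))/3 = (⅓)*(-½) = -⅙ ≈ -0.16667)
Q(w) = -⅙
b(Q((2 - 1)²))*29 = (-⅙)²*29 = (1/36)*29 = 29/36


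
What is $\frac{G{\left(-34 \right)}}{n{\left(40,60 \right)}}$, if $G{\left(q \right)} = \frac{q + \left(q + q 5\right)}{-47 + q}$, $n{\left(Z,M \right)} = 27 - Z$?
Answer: $- \frac{238}{1053} \approx -0.22602$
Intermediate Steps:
$G{\left(q \right)} = \frac{7 q}{-47 + q}$ ($G{\left(q \right)} = \frac{q + \left(q + 5 q\right)}{-47 + q} = \frac{q + 6 q}{-47 + q} = \frac{7 q}{-47 + q}$)
$\frac{G{\left(-34 \right)}}{n{\left(40,60 \right)}} = \frac{7 \left(-34\right) \frac{1}{-47 - 34}}{27 - 40} = \frac{7 \left(-34\right) \frac{1}{-81}}{27 - 40} = \frac{7 \left(-34\right) \left(- \frac{1}{81}\right)}{-13} = \frac{238}{81} \left(- \frac{1}{13}\right) = - \frac{238}{1053}$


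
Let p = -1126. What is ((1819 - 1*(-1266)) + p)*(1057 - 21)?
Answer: 2029524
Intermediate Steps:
((1819 - 1*(-1266)) + p)*(1057 - 21) = ((1819 - 1*(-1266)) - 1126)*(1057 - 21) = ((1819 + 1266) - 1126)*1036 = (3085 - 1126)*1036 = 1959*1036 = 2029524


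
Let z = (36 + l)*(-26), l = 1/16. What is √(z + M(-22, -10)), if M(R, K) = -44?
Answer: I*√15706/4 ≈ 31.331*I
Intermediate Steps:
l = 1/16 ≈ 0.062500
z = -7501/8 (z = (36 + 1/16)*(-26) = (577/16)*(-26) = -7501/8 ≈ -937.63)
√(z + M(-22, -10)) = √(-7501/8 - 44) = √(-7853/8) = I*√15706/4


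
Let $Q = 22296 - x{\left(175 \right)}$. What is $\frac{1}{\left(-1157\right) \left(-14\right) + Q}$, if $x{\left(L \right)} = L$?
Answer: $\frac{1}{38319} \approx 2.6097 \cdot 10^{-5}$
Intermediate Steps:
$Q = 22121$ ($Q = 22296 - 175 = 22121$)
$\frac{1}{\left(-1157\right) \left(-14\right) + Q} = \frac{1}{\left(-1157\right) \left(-14\right) + 22121} = \frac{1}{16198 + 22121} = \frac{1}{38319}$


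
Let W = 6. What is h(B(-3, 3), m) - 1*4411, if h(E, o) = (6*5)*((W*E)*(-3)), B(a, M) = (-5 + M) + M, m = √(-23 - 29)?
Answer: -4951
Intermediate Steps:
m = 2*I*√13 (m = √(-52) = 2*I*√13 ≈ 7.2111*I)
B(a, M) = -5 + 2*M
h(E, o) = -540*E (h(E, o) = (6*5)*((6*E)*(-3)) = 30*(-18*E) = -540*E)
h(B(-3, 3), m) - 1*4411 = -540*(-5 + 2*3) - 1*4411 = -540*(-5 + 6) - 4411 = -540*1 - 4411 = -540 - 4411 = -4951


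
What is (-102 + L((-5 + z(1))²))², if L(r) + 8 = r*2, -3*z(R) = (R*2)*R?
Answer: 169744/81 ≈ 2095.6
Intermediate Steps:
z(R) = -2*R²/3 (z(R) = -R*2*R/3 = -2*R*R/3 = -2*R²/3)
L(r) = -8 + 2*r (L(r) = -8 + r*2 = -8 + 2*r)
(-102 + L((-5 + z(1))²))² = (-102 + (-8 + 2*(-5 - ⅔*1²)²))² = (-102 + (-8 + 2*(-5 - ⅔*1)²))² = (-102 + (-8 + 2*(-5 - ⅔)²))² = (-102 + (-8 + 2*(-17/3)²))² = (-102 + (-8 + 2*(289/9)))² = (-102 + (-8 + 578/9))² = (-102 + 506/9)² = (-412/9)² = 169744/81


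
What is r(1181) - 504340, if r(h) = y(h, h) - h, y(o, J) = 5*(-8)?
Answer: -505561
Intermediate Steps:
y(o, J) = -40
r(h) = -40 - h
r(1181) - 504340 = (-40 - 1*1181) - 504340 = (-40 - 1181) - 504340 = -1221 - 504340 = -505561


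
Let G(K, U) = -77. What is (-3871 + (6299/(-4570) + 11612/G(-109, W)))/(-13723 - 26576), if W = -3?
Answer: 1415718053/14180815110 ≈ 0.099833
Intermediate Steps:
(-3871 + (6299/(-4570) + 11612/G(-109, W)))/(-13723 - 26576) = (-3871 + (6299/(-4570) + 11612/(-77)))/(-13723 - 26576) = (-3871 + (6299*(-1/4570) + 11612*(-1/77)))/(-40299) = (-3871 + (-6299/4570 - 11612/77))*(-1/40299) = (-3871 - 53551863/351890)*(-1/40299) = -1415718053/351890*(-1/40299) = 1415718053/14180815110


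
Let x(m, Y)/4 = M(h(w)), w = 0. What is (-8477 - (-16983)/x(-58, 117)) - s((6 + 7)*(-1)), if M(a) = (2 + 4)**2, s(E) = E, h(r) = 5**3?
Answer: -133537/16 ≈ -8346.1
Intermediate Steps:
h(r) = 125
M(a) = 36 (M(a) = 6**2 = 36)
x(m, Y) = 144 (x(m, Y) = 4*36 = 144)
(-8477 - (-16983)/x(-58, 117)) - s((6 + 7)*(-1)) = (-8477 - (-16983)/144) - (6 + 7)*(-1) = (-8477 - (-16983)/144) - 13*(-1) = (-8477 - 1*(-1887/16)) - 1*(-13) = (-8477 + 1887/16) + 13 = -133745/16 + 13 = -133537/16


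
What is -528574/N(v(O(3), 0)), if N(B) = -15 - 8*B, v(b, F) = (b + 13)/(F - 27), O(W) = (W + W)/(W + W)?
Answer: 14271498/293 ≈ 48708.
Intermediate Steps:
O(W) = 1 (O(W) = (2*W)/((2*W)) = (2*W)*(1/(2*W)) = 1)
v(b, F) = (13 + b)/(-27 + F)
-528574/N(v(O(3), 0)) = -528574/(-15 - 8*(13 + 1)/(-27 + 0)) = -528574/(-15 - 8*14/(-27)) = -528574/(-15 - (-8)*14/27) = -528574/(-15 - 8*(-14/27)) = -528574/(-15 + 112/27) = -528574/(-293/27) = -528574*(-27/293) = 14271498/293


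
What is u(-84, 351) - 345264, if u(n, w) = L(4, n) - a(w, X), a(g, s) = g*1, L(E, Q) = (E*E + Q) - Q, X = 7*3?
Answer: -345599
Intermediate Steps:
X = 21
L(E, Q) = E**2 (L(E, Q) = (E**2 + Q) - Q = (Q + E**2) - Q = E**2)
a(g, s) = g
u(n, w) = 16 - w (u(n, w) = 4**2 - w = 16 - w)
u(-84, 351) - 345264 = (16 - 1*351) - 345264 = (16 - 351) - 345264 = -335 - 345264 = -345599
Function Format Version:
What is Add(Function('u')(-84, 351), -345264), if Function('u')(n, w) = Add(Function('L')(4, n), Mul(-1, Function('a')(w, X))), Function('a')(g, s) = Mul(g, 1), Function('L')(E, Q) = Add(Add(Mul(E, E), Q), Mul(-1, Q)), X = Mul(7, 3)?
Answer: -345599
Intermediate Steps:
X = 21
Function('L')(E, Q) = Pow(E, 2) (Function('L')(E, Q) = Add(Add(Pow(E, 2), Q), Mul(-1, Q)) = Add(Add(Q, Pow(E, 2)), Mul(-1, Q)) = Pow(E, 2))
Function('a')(g, s) = g
Function('u')(n, w) = Add(16, Mul(-1, w)) (Function('u')(n, w) = Add(Pow(4, 2), Mul(-1, w)) = Add(16, Mul(-1, w)))
Add(Function('u')(-84, 351), -345264) = Add(Add(16, Mul(-1, 351)), -345264) = Add(Add(16, -351), -345264) = Add(-335, -345264) = -345599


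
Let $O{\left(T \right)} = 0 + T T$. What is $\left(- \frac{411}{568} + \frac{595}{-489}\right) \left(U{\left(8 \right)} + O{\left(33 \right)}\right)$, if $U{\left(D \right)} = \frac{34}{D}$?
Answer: $- \frac{2356780247}{1111008} \approx -2121.3$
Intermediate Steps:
$O{\left(T \right)} = T^{2}$ ($O{\left(T \right)} = 0 + T^{2} = T^{2}$)
$\left(- \frac{411}{568} + \frac{595}{-489}\right) \left(U{\left(8 \right)} + O{\left(33 \right)}\right) = \left(- \frac{411}{568} + \frac{595}{-489}\right) \left(\frac{34}{8} + 33^{2}\right) = \left(\left(-411\right) \frac{1}{568} + 595 \left(- \frac{1}{489}\right)\right) \left(34 \cdot \frac{1}{8} + 1089\right) = \left(- \frac{411}{568} - \frac{595}{489}\right) \left(\frac{17}{4} + 1089\right) = \left(- \frac{538939}{277752}\right) \frac{4373}{4} = - \frac{2356780247}{1111008}$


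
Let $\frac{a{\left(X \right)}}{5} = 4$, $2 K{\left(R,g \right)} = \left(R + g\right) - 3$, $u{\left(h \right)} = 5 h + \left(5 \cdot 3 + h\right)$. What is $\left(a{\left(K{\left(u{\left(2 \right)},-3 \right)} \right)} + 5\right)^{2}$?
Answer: $625$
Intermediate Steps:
$u{\left(h \right)} = 15 + 6 h$ ($u{\left(h \right)} = 5 h + \left(15 + h\right) = 15 + 6 h$)
$K{\left(R,g \right)} = - \frac{3}{2} + \frac{R}{2} + \frac{g}{2}$ ($K{\left(R,g \right)} = \frac{\left(R + g\right) - 3}{2} = \frac{-3 + R + g}{2} = - \frac{3}{2} + \frac{R}{2} + \frac{g}{2}$)
$a{\left(X \right)} = 20$ ($a{\left(X \right)} = 5 \cdot 4 = 20$)
$\left(a{\left(K{\left(u{\left(2 \right)},-3 \right)} \right)} + 5\right)^{2} = \left(20 + 5\right)^{2} = 25^{2} = 625$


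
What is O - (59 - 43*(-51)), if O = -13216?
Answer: -15468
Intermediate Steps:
O - (59 - 43*(-51)) = -13216 - (59 - 43*(-51)) = -13216 - (59 + 2193) = -13216 - 1*2252 = -13216 - 2252 = -15468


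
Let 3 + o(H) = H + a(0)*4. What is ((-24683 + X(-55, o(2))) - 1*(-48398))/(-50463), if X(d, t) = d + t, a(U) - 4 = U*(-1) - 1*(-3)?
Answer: -23687/50463 ≈ -0.46939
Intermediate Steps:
a(U) = 7 - U (a(U) = 4 + (U*(-1) - 1*(-3)) = 4 + (-U + 3) = 4 + (3 - U) = 7 - U)
o(H) = 25 + H (o(H) = -3 + (H + (7 - 1*0)*4) = -3 + (H + (7 + 0)*4) = -3 + (H + 7*4) = -3 + (H + 28) = -3 + (28 + H) = 25 + H)
((-24683 + X(-55, o(2))) - 1*(-48398))/(-50463) = ((-24683 + (-55 + (25 + 2))) - 1*(-48398))/(-50463) = ((-24683 + (-55 + 27)) + 48398)*(-1/50463) = ((-24683 - 28) + 48398)*(-1/50463) = (-24711 + 48398)*(-1/50463) = 23687*(-1/50463) = -23687/50463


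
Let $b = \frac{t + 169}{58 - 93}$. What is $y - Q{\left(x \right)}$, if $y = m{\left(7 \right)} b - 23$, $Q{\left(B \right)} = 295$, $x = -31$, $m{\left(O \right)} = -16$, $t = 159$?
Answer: $- \frac{5882}{35} \approx -168.06$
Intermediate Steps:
$b = - \frac{328}{35}$ ($b = \frac{159 + 169}{58 - 93} = \frac{328}{-35} = 328 \left(- \frac{1}{35}\right) = - \frac{328}{35} \approx -9.3714$)
$y = \frac{4443}{35}$ ($y = \left(-16\right) \left(- \frac{328}{35}\right) - 23 = \frac{5248}{35} - 23 = \frac{4443}{35} \approx 126.94$)
$y - Q{\left(x \right)} = \frac{4443}{35} - 295 = - \frac{5882}{35}$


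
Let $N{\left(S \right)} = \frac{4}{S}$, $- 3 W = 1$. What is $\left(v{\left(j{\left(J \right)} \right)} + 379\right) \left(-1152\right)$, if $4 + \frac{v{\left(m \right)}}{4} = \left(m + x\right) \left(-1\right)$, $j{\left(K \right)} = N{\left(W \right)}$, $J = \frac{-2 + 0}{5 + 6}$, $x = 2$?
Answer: $-464256$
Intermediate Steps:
$W = - \frac{1}{3}$ ($W = \left(- \frac{1}{3}\right) 1 = - \frac{1}{3} \approx -0.33333$)
$J = - \frac{2}{11} \approx -0.18182$
$j{\left(K \right)} = -12$ ($j{\left(K \right)} = \frac{4}{- \frac{1}{3}} = 4 \left(-3\right) = -12$)
$v{\left(m \right)} = -24 - 4 m$ ($v{\left(m \right)} = -16 + 4 \left(m + 2\right) \left(-1\right) = -16 + 4 \left(2 + m\right) \left(-1\right) = -16 + 4 \left(-2 - m\right) = -16 - \left(8 + 4 m\right) = -24 - 4 m$)
$\left(v{\left(j{\left(J \right)} \right)} + 379\right) \left(-1152\right) = \left(\left(-24 - -48\right) + 379\right) \left(-1152\right) = \left(\left(-24 + 48\right) + 379\right) \left(-1152\right) = \left(24 + 379\right) \left(-1152\right) = 403 \left(-1152\right) = -464256$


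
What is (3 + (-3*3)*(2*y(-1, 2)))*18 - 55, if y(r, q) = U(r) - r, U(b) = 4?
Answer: -1621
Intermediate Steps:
y(r, q) = 4 - r
(3 + (-3*3)*(2*y(-1, 2)))*18 - 55 = (3 + (-3*3)*(2*(4 - 1*(-1))))*18 - 55 = (3 - 18*(4 + 1))*18 - 55 = (3 - 18*5)*18 - 55 = (3 - 9*10)*18 - 55 = (3 - 90)*18 - 55 = -87*18 - 55 = -1566 - 55 = -1621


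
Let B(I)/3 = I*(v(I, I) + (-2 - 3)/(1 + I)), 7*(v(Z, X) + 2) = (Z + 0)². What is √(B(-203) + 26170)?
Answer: I*√145172882270/202 ≈ 1886.2*I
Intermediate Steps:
v(Z, X) = -2 + Z²/7 (v(Z, X) = -2 + (Z + 0)²/7 = -2 + Z²/7)
B(I) = 3*I*(-2 - 5/(1 + I) + I²/7) (B(I) = 3*(I*((-2 + I²/7) + (-2 - 3)/(1 + I))) = 3*(I*((-2 + I²/7) - 5/(1 + I))) = 3*(I*(-2 - 5/(1 + I) + I²/7)) = 3*I*(-2 - 5/(1 + I) + I²/7))
√(B(-203) + 26170) = √((3/7)*(-203)*(-49 + (-203)² - 203*(-14 + (-203)²))/(1 - 203) + 26170) = √((3/7)*(-203)*(-49 + 41209 - 203*(-14 + 41209))/(-202) + 26170) = √((3/7)*(-203)*(-1/202)*(-49 + 41209 - 203*41195) + 26170) = √((3/7)*(-203)*(-1/202)*(-49 + 41209 - 8362585) + 26170) = √((3/7)*(-203)*(-1/202)*(-8321425) + 26170) = √(-723963975/202 + 26170) = √(-718677635/202) = I*√145172882270/202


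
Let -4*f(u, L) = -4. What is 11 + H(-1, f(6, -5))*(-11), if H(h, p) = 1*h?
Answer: 22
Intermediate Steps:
f(u, L) = 1 (f(u, L) = -¼*(-4) = 1)
H(h, p) = h
11 + H(-1, f(6, -5))*(-11) = 11 - 1*(-11) = 11 + 11 = 22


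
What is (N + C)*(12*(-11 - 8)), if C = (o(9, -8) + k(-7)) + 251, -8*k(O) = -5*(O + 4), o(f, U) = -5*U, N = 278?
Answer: -258609/2 ≈ -1.2930e+5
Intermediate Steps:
k(O) = 5/2 + 5*O/8 (k(O) = -(-5)*(O + 4)/8 = -(-5)*(4 + O)/8 = -(-20 - 5*O)/8 = 5/2 + 5*O/8)
C = 2313/8 (C = (-5*(-8) + (5/2 + (5/8)*(-7))) + 251 = (40 + (5/2 - 35/8)) + 251 = (40 - 15/8) + 251 = 305/8 + 251 = 2313/8 ≈ 289.13)
(N + C)*(12*(-11 - 8)) = (278 + 2313/8)*(12*(-11 - 8)) = 4537*(12*(-19))/8 = (4537/8)*(-228) = -258609/2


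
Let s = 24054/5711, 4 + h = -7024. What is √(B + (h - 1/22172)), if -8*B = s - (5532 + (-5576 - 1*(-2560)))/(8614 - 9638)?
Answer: I*√28850762193943878227978/2025988672 ≈ 83.838*I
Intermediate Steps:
h = -7028 (h = -4 - 7024 = -7028)
s = 24054/5711 (s = 24054*(1/5711) = 24054/5711 ≈ 4.2119)
B = -9750043/11696128 (B = -(24054/5711 - (5532 + (-5576 - 1*(-2560)))/(8614 - 9638))/8 = -(24054/5711 - (5532 + (-5576 + 2560))/(-1024))/8 = -(24054/5711 - (5532 - 3016)*(-1)/1024)/8 = -(24054/5711 - 2516*(-1)/1024)/8 = -(24054/5711 - 1*(-629/256))/8 = -(24054/5711 + 629/256)/8 = -⅛*9750043/1462016 = -9750043/11696128 ≈ -0.83361)
√(B + (h - 1/22172)) = √(-9750043/11696128 + (-7028 - 1/22172)) = √(-9750043/11696128 - 155824817/22172) = √(-455690795790493/64831637504) = I*√28850762193943878227978/2025988672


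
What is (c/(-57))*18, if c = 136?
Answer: -816/19 ≈ -42.947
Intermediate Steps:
(c/(-57))*18 = (136/(-57))*18 = (136*(-1/57))*18 = -136/57*18 = -816/19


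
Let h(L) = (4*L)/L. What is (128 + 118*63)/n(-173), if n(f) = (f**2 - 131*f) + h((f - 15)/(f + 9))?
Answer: 3781/26298 ≈ 0.14378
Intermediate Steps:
h(L) = 4
n(f) = 4 + f**2 - 131*f (n(f) = (f**2 - 131*f) + 4 = 4 + f**2 - 131*f)
(128 + 118*63)/n(-173) = (128 + 118*63)/(4 + (-173)**2 - 131*(-173)) = (128 + 7434)/(4 + 29929 + 22663) = 7562/52596 = 7562*(1/52596) = 3781/26298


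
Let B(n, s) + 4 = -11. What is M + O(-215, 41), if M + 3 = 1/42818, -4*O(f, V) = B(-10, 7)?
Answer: 64229/85636 ≈ 0.75002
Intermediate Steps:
B(n, s) = -15 (B(n, s) = -4 - 11 = -15)
O(f, V) = 15/4 (O(f, V) = -1/4*(-15) = 15/4)
M = -128453/42818 (M = -3 + 1/42818 = -128453/42818 ≈ -3.0000)
M + O(-215, 41) = -128453/42818 + 15/4 = 64229/85636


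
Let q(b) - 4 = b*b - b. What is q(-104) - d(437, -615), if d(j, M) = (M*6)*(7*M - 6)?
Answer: -15896666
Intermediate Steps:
d(j, M) = 6*M*(-6 + 7*M) (d(j, M) = (6*M)*(-6 + 7*M) = 6*M*(-6 + 7*M))
q(b) = 4 + b² - b (q(b) = 4 + (b*b - b) = 4 + (b² - b) = 4 + b² - b)
q(-104) - d(437, -615) = (4 + (-104)² - 1*(-104)) - 6*(-615)*(-6 + 7*(-615)) = (4 + 10816 + 104) - 6*(-615)*(-6 - 4305) = 10924 - 6*(-615)*(-4311) = 10924 - 1*15907590 = 10924 - 15907590 = -15896666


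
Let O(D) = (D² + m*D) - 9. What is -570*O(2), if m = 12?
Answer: -10830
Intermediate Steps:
O(D) = -9 + D² + 12*D (O(D) = (D² + 12*D) - 9 = -9 + D² + 12*D)
-570*O(2) = -570*(-9 + 2² + 12*2) = -570*(-9 + 4 + 24) = -570*19 = -10830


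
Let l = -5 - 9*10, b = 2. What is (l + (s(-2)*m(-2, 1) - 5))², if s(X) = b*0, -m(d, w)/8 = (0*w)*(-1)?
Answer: 10000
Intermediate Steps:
l = -95 (l = -5 - 90 = -95)
m(d, w) = 0 (m(d, w) = -8*0*w*(-1) = -0*(-1) = -8*0 = 0)
s(X) = 0 (s(X) = 2*0 = 0)
(l + (s(-2)*m(-2, 1) - 5))² = (-95 + (0*0 - 5))² = (-95 + (0 - 5))² = (-95 - 5)² = (-100)² = 10000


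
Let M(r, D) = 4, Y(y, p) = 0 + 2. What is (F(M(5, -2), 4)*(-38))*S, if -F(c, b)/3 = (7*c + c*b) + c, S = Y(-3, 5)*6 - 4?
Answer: 43776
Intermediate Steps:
Y(y, p) = 2
S = 8 (S = 2*6 - 4 = 12 - 4 = 8)
F(c, b) = -24*c - 3*b*c (F(c, b) = -3*((7*c + c*b) + c) = -3*((7*c + b*c) + c) = -3*(8*c + b*c) = -24*c - 3*b*c)
(F(M(5, -2), 4)*(-38))*S = (-3*4*(8 + 4)*(-38))*8 = (-3*4*12*(-38))*8 = -144*(-38)*8 = 5472*8 = 43776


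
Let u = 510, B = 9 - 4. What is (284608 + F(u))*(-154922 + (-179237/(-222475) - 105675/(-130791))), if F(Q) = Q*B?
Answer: -431486599347145214188/9699242575 ≈ -4.4487e+10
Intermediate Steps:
B = 5
F(Q) = 5*Q (F(Q) = Q*5 = 5*Q)
(284608 + F(u))*(-154922 + (-179237/(-222475) - 105675/(-130791))) = (284608 + 5*510)*(-154922 + (-179237/(-222475) - 105675/(-130791))) = (284608 + 2550)*(-154922 + (-179237*(-1/222475) - 105675*(-1/130791))) = 287158*(-154922 + (179237/222475 + 35225/43597)) = 287158*(-154922 + 15650877364/9699242575) = 287158*(-1502610407326786/9699242575) = -431486599347145214188/9699242575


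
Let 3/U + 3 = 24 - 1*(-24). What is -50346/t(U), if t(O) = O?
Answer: -755190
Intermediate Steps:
U = 1/15 (U = 3/(-3 + (24 - 1*(-24))) = 3/(-3 + (24 + 24)) = 3/(-3 + 48) = 3/45 = 3*(1/45) = 1/15 ≈ 0.066667)
-50346/t(U) = -50346/1/15 = -50346*15 = -18*41955 = -755190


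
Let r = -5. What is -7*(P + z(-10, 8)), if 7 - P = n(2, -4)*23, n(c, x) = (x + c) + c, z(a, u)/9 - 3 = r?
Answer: 77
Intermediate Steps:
z(a, u) = -18 (z(a, u) = 27 + 9*(-5) = 27 - 45 = -18)
n(c, x) = x + 2*c (n(c, x) = (c + x) + c = x + 2*c)
P = 7 (P = 7 - (-4 + 2*2)*23 = 7 - (-4 + 4)*23 = 7 - 0*23 = 7 - 1*0 = 7 + 0 = 7)
-7*(P + z(-10, 8)) = -7*(7 - 18) = -7*(-11) = 77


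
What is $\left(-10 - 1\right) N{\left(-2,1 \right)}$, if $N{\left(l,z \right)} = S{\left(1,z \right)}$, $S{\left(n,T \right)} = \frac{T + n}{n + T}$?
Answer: $-11$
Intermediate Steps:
$S{\left(n,T \right)} = 1$ ($S{\left(n,T \right)} = \frac{T + n}{T + n} = 1$)
$N{\left(l,z \right)} = 1$
$\left(-10 - 1\right) N{\left(-2,1 \right)} = \left(-10 - 1\right) 1 = \left(-11\right) 1 = -11$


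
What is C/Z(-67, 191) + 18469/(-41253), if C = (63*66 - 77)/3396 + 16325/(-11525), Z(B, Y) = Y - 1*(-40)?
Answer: -2231021272325/4972958888436 ≈ -0.44863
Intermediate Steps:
Z(B, Y) = 40 + Y (Z(B, Y) = Y + 40 = 40 + Y)
C = -336247/1565556 (C = (4158 - 77)*(1/3396) + 16325*(-1/11525) = 4081*(1/3396) - 653/461 = 4081/3396 - 653/461 = -336247/1565556 ≈ -0.21478)
C/Z(-67, 191) + 18469/(-41253) = -336247/(1565556*(40 + 191)) + 18469/(-41253) = -336247/1565556/231 + 18469*(-1/41253) = -336247/1565556*1/231 - 18469/41253 = -336247/361643436 - 18469/41253 = -2231021272325/4972958888436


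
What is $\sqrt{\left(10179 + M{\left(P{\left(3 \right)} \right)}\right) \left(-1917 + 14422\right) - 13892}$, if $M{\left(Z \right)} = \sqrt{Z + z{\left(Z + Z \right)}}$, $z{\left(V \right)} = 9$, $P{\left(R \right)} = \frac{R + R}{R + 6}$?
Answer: $\frac{\sqrt{1145470527 + 37515 \sqrt{87}}}{3} \approx 11283.0$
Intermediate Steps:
$P{\left(R \right)} = \frac{2 R}{6 + R}$
$M{\left(Z \right)} = \sqrt{9 + Z}$ ($M{\left(Z \right)} = \sqrt{Z + 9} = \sqrt{9 + Z}$)
$\sqrt{\left(10179 + M{\left(P{\left(3 \right)} \right)}\right) \left(-1917 + 14422\right) - 13892} = \sqrt{\left(10179 + \sqrt{9 + 2 \cdot 3 \frac{1}{6 + 3}}\right) \left(-1917 + 14422\right) - 13892} = \sqrt{\left(10179 + \sqrt{9 + 2 \cdot 3 \cdot \frac{1}{9}}\right) 12505 - 13892} = \sqrt{\left(10179 + \sqrt{9 + \frac{2}{3}}\right) 12505 - 13892} = \sqrt{\left(10179 + \sqrt{\frac{29}{3}}\right) 12505 - 13892} = \sqrt{\left(10179 + \frac{\sqrt{87}}{3}\right) 12505 - 13892} = \sqrt{\left(127288395 + \frac{12505 \sqrt{87}}{3}\right) - 13892} = \sqrt{127274503 + \frac{12505 \sqrt{87}}{3}}$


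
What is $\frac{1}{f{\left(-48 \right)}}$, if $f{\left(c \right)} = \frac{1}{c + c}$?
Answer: $-96$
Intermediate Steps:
$f{\left(c \right)} = \frac{1}{2 c}$
$\frac{1}{f{\left(-48 \right)}} = \frac{1}{\frac{1}{2} \frac{1}{-48}} = \frac{1}{\frac{1}{2} \left(- \frac{1}{48}\right)} = \frac{1}{- \frac{1}{96}} = -96$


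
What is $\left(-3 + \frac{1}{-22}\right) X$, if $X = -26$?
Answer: $\frac{871}{11} \approx 79.182$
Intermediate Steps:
$\left(-3 + \frac{1}{-22}\right) X = \left(-3 + \frac{1}{-22}\right) \left(-26\right) = \left(-3 - \frac{1}{22}\right) \left(-26\right) = \left(- \frac{67}{22}\right) \left(-26\right) = \frac{871}{11}$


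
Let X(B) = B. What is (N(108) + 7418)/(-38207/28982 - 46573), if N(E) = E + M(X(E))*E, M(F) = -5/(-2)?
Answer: -225943672/1349816893 ≈ -0.16739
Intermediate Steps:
M(F) = 5/2 (M(F) = -5*(-½) = 5/2)
N(E) = 7*E/2 (N(E) = E + 5*E/2 = 7*E/2)
(N(108) + 7418)/(-38207/28982 - 46573) = ((7/2)*108 + 7418)/(-38207/28982 - 46573) = (378 + 7418)/(-38207*1/28982 - 46573) = 7796/(-38207/28982 - 46573) = 7796/(-1349816893/28982) = 7796*(-28982/1349816893) = -225943672/1349816893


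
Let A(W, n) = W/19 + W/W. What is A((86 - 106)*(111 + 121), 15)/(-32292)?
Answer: 4621/613548 ≈ 0.0075316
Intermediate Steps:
A(W, n) = 1 + W/19 (A(W, n) = W*(1/19) + 1 = W/19 + 1 = 1 + W/19)
A((86 - 106)*(111 + 121), 15)/(-32292) = (1 + ((86 - 106)*(111 + 121))/19)/(-32292) = (1 + (-20*232)/19)*(-1/32292) = (1 + (1/19)*(-4640))*(-1/32292) = (1 - 4640/19)*(-1/32292) = -4621/19*(-1/32292) = 4621/613548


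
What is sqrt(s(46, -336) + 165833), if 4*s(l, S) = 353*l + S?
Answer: sqrt(679234)/2 ≈ 412.08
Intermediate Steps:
s(l, S) = S/4 + 353*l/4 (s(l, S) = (353*l + S)/4 = (S + 353*l)/4 = S/4 + 353*l/4)
sqrt(s(46, -336) + 165833) = sqrt(((1/4)*(-336) + (353/4)*46) + 165833) = sqrt((-84 + 8119/2) + 165833) = sqrt(7951/2 + 165833) = sqrt(339617/2) = sqrt(679234)/2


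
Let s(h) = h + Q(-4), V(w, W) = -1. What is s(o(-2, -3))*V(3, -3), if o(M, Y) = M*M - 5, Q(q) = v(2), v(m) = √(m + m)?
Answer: -1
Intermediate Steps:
v(m) = √2*√m (v(m) = √(2*m) = √2*√m)
Q(q) = 2 (Q(q) = √2*√2 = 2)
o(M, Y) = -5 + M² (o(M, Y) = M² - 5 = -5 + M²)
s(h) = 2 + h (s(h) = h + 2 = 2 + h)
s(o(-2, -3))*V(3, -3) = (2 + (-5 + (-2)²))*(-1) = (2 + (-5 + 4))*(-1) = (2 - 1)*(-1) = 1*(-1) = -1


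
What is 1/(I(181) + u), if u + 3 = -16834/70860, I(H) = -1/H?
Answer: -6412830/20797397 ≈ -0.30835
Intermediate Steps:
u = -114707/35430 (u = -3 - 16834/70860 = -3 - 16834*1/70860 = -3 - 8417/35430 = -114707/35430 ≈ -3.2376)
1/(I(181) + u) = 1/(-1/181 - 114707/35430) = 1/(-20797397/6412830) = -6412830/20797397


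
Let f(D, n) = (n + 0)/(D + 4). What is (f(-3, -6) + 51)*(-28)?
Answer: -1260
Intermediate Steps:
f(D, n) = n/(4 + D)
(f(-3, -6) + 51)*(-28) = (-6/(4 - 3) + 51)*(-28) = (-6/1 + 51)*(-28) = (-6*1 + 51)*(-28) = (-6 + 51)*(-28) = 45*(-28) = -1260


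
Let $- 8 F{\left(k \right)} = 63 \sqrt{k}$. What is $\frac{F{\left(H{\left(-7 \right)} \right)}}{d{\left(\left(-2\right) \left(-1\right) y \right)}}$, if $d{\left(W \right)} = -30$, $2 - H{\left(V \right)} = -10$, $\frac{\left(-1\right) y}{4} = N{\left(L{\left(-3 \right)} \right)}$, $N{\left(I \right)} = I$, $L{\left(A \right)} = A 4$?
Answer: $\frac{21 \sqrt{3}}{40} \approx 0.90933$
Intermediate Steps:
$L{\left(A \right)} = 4 A$
$y = 48$ ($y = - 4 \cdot 4 \left(-3\right) = \left(-4\right) \left(-12\right) = 48$)
$H{\left(V \right)} = 12$ ($H{\left(V \right)} = 2 - -10 = 2 + 10 = 12$)
$F{\left(k \right)} = - \frac{63 \sqrt{k}}{8}$
$\frac{F{\left(H{\left(-7 \right)} \right)}}{d{\left(\left(-2\right) \left(-1\right) y \right)}} = \frac{\left(- \frac{63}{8}\right) \sqrt{12}}{-30} = - \frac{63 \cdot 2 \sqrt{3}}{8} \left(- \frac{1}{30}\right) = - \frac{63 \sqrt{3}}{4} \left(- \frac{1}{30}\right) = \frac{21 \sqrt{3}}{40}$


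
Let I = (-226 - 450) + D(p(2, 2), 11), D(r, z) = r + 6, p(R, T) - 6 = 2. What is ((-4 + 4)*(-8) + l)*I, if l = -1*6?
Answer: 3972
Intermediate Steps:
p(R, T) = 8 (p(R, T) = 6 + 2 = 8)
D(r, z) = 6 + r
I = -662 (I = (-226 - 450) + (6 + 8) = -676 + 14 = -662)
l = -6
((-4 + 4)*(-8) + l)*I = ((-4 + 4)*(-8) - 6)*(-662) = (0*(-8) - 6)*(-662) = (0 - 6)*(-662) = -6*(-662) = 3972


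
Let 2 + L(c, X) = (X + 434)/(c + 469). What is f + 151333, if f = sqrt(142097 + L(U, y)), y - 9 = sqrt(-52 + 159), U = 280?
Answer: 151333 + sqrt(79715768902 + 749*sqrt(107))/749 ≈ 1.5171e+5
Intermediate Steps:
y = 9 + sqrt(107) (y = 9 + sqrt(-52 + 159) = 9 + sqrt(107) ≈ 19.344)
L(c, X) = -2 + (434 + X)/(469 + c) (L(c, X) = -2 + (X + 434)/(c + 469) = -2 + (434 + X)/(469 + c))
f = sqrt(106429598/749 + sqrt(107)/749) (f = sqrt(142097 + (-504 + (9 + sqrt(107)) - 2*280)/(469 + 280)) = sqrt(142097 + (-504 + (9 + sqrt(107)) - 560)/749) = sqrt(142097 + (-1055 + sqrt(107))/749) = sqrt(142097 + (-1055/749 + sqrt(107)/749)) = sqrt(106429598/749 + sqrt(107)/749) ≈ 376.96)
f + 151333 = sqrt(79715768902 + 749*sqrt(107))/749 + 151333 = 151333 + sqrt(79715768902 + 749*sqrt(107))/749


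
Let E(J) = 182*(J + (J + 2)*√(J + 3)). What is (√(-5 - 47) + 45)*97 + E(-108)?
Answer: -15291 - 19292*I*√105 + 194*I*√13 ≈ -15291.0 - 1.9698e+5*I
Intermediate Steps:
E(J) = 182*J + 182*√(3 + J)*(2 + J) (E(J) = 182*(J + (2 + J)*√(3 + J)) = 182*(J + √(3 + J)*(2 + J)) = 182*J + 182*√(3 + J)*(2 + J))
(√(-5 - 47) + 45)*97 + E(-108) = (√(-5 - 47) + 45)*97 + (182*(-108) + 364*√(3 - 108) + 182*(-108)*√(3 - 108)) = (√(-52) + 45)*97 + (-19656 + 364*√(-105) + 182*(-108)*√(-105)) = (2*I*√13 + 45)*97 + (-19656 + 364*(I*√105) + 182*(-108)*(I*√105)) = (45 + 2*I*√13)*97 + (-19656 + 364*I*√105 - 19656*I*√105) = (4365 + 194*I*√13) + (-19656 - 19292*I*√105) = -15291 - 19292*I*√105 + 194*I*√13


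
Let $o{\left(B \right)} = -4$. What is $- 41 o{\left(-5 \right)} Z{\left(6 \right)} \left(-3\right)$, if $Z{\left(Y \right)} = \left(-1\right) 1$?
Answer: $492$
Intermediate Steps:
$Z{\left(Y \right)} = -1$
$- 41 o{\left(-5 \right)} Z{\left(6 \right)} \left(-3\right) = \left(-41\right) \left(-4\right) \left(\left(-1\right) \left(-3\right)\right) = 164 \cdot 3 = 492$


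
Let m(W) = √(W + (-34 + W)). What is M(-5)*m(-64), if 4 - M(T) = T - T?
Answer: 36*I*√2 ≈ 50.912*I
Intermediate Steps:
m(W) = √(-34 + 2*W)
M(T) = 4 (M(T) = 4 - (T - T) = 4 - 1*0 = 4 + 0 = 4)
M(-5)*m(-64) = 4*√(-34 + 2*(-64)) = 4*√(-34 - 128) = 4*√(-162) = 4*(9*I*√2) = 36*I*√2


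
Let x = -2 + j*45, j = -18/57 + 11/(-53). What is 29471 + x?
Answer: 29651568/1007 ≈ 29445.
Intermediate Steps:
j = -527/1007 (j = -18*1/57 + 11*(-1/53) = -6/19 - 11/53 = -527/1007 ≈ -0.52334)
x = -25729/1007 (x = -2 - 527/1007*45 = -2 - 23715/1007 = -25729/1007 ≈ -25.550)
29471 + x = 29471 - 25729/1007 = 29651568/1007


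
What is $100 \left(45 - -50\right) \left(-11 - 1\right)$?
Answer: $-114000$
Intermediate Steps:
$100 \left(45 - -50\right) \left(-11 - 1\right) = 100 \left(45 + 50\right) \left(-11 - 1\right) = 100 \cdot 95 \left(-12\right) = 9500 \left(-12\right) = -114000$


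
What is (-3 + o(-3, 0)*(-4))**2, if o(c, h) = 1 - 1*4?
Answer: 81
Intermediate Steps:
o(c, h) = -3 (o(c, h) = 1 - 4 = -3)
(-3 + o(-3, 0)*(-4))**2 = (-3 - 3*(-4))**2 = (-3 + 12)**2 = 9**2 = 81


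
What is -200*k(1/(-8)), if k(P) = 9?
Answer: -1800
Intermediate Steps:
-200*k(1/(-8)) = -200*9 = -1800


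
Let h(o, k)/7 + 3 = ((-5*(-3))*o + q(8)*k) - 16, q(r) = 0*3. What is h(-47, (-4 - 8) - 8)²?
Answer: 25684624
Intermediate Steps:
q(r) = 0
h(o, k) = -133 + 105*o (h(o, k) = -21 + 7*(((-5*(-3))*o + 0*k) - 16) = -21 + 7*((15*o + 0) - 16) = -21 + 7*(15*o - 16) = -21 + 7*(-16 + 15*o) = -21 + (-112 + 105*o) = -133 + 105*o)
h(-47, (-4 - 8) - 8)² = (-133 + 105*(-47))² = (-133 - 4935)² = (-5068)² = 25684624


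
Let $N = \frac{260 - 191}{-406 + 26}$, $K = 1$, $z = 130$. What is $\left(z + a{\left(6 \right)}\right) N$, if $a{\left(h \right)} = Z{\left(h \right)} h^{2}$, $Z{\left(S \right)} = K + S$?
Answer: $- \frac{13179}{190} \approx -69.363$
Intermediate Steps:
$N = - \frac{69}{380}$ ($N = \frac{260 + \left(-390 + 199\right)}{-380} = \left(260 - 191\right) \left(- \frac{1}{380}\right) = 69 \left(- \frac{1}{380}\right) = - \frac{69}{380} \approx -0.18158$)
$Z{\left(S \right)} = 1 + S$
$a{\left(h \right)} = h^{2} \left(1 + h\right)$ ($a{\left(h \right)} = \left(1 + h\right) h^{2} = h^{2} \left(1 + h\right)$)
$\left(z + a{\left(6 \right)}\right) N = \left(130 + 6^{2} \left(1 + 6\right)\right) \left(- \frac{69}{380}\right) = \left(130 + 36 \cdot 7\right) \left(- \frac{69}{380}\right) = \left(130 + 252\right) \left(- \frac{69}{380}\right) = 382 \left(- \frac{69}{380}\right) = - \frac{13179}{190}$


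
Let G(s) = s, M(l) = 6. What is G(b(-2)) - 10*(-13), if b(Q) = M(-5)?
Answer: 136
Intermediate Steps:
b(Q) = 6
G(b(-2)) - 10*(-13) = 6 - 10*(-13) = 6 + 130 = 136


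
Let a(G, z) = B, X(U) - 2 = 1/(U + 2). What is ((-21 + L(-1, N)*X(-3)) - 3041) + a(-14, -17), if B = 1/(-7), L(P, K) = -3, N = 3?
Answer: -21456/7 ≈ -3065.1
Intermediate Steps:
X(U) = 2 + 1/(2 + U) (X(U) = 2 + 1/(U + 2) = 2 + 1/(2 + U))
B = -1/7 ≈ -0.14286
a(G, z) = -1/7
((-21 + L(-1, N)*X(-3)) - 3041) + a(-14, -17) = ((-21 - 3*(5 + 2*(-3))/(2 - 3)) - 3041) - 1/7 = ((-21 - 3*(5 - 6)/(-1)) - 3041) - 1/7 = ((-21 - (-3)*(-1)) - 3041) - 1/7 = ((-21 - 3*1) - 3041) - 1/7 = ((-21 - 3) - 3041) - 1/7 = (-24 - 3041) - 1/7 = -3065 - 1/7 = -21456/7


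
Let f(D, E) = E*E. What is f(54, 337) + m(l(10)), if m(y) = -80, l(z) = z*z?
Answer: 113489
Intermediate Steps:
l(z) = z²
f(D, E) = E²
f(54, 337) + m(l(10)) = 337² - 80 = 113569 - 80 = 113489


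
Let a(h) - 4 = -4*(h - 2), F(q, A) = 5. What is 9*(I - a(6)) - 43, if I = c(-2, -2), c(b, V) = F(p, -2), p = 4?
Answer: 110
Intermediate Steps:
c(b, V) = 5
I = 5
a(h) = 12 - 4*h (a(h) = 4 - 4*(h - 2) = 4 - 4*(-2 + h) = 4 + (8 - 4*h) = 12 - 4*h)
9*(I - a(6)) - 43 = 9*(5 - (12 - 4*6)) - 43 = 9*(5 - (12 - 24)) - 43 = 9*(5 - 1*(-12)) - 43 = 9*(5 + 12) - 43 = 9*17 - 43 = 153 - 43 = 110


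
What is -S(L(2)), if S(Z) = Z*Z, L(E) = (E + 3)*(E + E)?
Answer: -400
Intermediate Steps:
L(E) = 2*E*(3 + E) (L(E) = (3 + E)*(2*E) = 2*E*(3 + E))
S(Z) = Z**2
-S(L(2)) = -(2*2*(3 + 2))**2 = -(2*2*5)**2 = -1*20**2 = -1*400 = -400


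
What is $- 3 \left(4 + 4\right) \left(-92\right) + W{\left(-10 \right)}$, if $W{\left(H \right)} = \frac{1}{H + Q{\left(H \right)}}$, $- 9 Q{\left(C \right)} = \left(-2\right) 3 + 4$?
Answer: $\frac{194295}{88} \approx 2207.9$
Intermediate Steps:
$Q{\left(C \right)} = \frac{2}{9}$ ($Q{\left(C \right)} = - \frac{\left(-2\right) 3 + 4}{9} = - \frac{-6 + 4}{9} = \left(- \frac{1}{9}\right) \left(-2\right) = \frac{2}{9}$)
$W{\left(H \right)} = \frac{1}{\frac{2}{9} + H}$ ($W{\left(H \right)} = \frac{1}{H + \frac{2}{9}} = \frac{1}{\frac{2}{9} + H}$)
$- 3 \left(4 + 4\right) \left(-92\right) + W{\left(-10 \right)} = - 3 \left(4 + 4\right) \left(-92\right) + \frac{9}{2 + 9 \left(-10\right)} = \left(-3\right) 8 \left(-92\right) + \frac{9}{2 - 90} = \left(-24\right) \left(-92\right) + \frac{9}{-88} = 2208 + 9 \left(- \frac{1}{88}\right) = 2208 - \frac{9}{88} = \frac{194295}{88}$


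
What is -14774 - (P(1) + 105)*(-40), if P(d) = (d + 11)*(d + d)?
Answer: -9614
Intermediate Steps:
P(d) = 2*d*(11 + d) (P(d) = (11 + d)*(2*d) = 2*d*(11 + d))
-14774 - (P(1) + 105)*(-40) = -14774 - (2*1*(11 + 1) + 105)*(-40) = -14774 - (2*1*12 + 105)*(-40) = -14774 - (24 + 105)*(-40) = -14774 - 129*(-40) = -14774 - 1*(-5160) = -14774 + 5160 = -9614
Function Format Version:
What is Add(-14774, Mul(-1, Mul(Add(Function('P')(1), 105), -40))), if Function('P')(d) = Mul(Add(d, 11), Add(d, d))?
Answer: -9614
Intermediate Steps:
Function('P')(d) = Mul(2, d, Add(11, d)) (Function('P')(d) = Mul(Add(11, d), Mul(2, d)) = Mul(2, d, Add(11, d)))
Add(-14774, Mul(-1, Mul(Add(Function('P')(1), 105), -40))) = Add(-14774, Mul(-1, Mul(Add(Mul(2, 1, Add(11, 1)), 105), -40))) = Add(-14774, Mul(-1, Mul(Add(Mul(2, 1, 12), 105), -40))) = Add(-14774, Mul(-1, Mul(Add(24, 105), -40))) = Add(-14774, Mul(-1, Mul(129, -40))) = Add(-14774, Mul(-1, -5160)) = Add(-14774, 5160) = -9614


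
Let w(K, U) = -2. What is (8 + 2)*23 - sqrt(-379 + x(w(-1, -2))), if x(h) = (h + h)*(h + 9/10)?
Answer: 230 - I*sqrt(9365)/5 ≈ 230.0 - 19.355*I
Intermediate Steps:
x(h) = 2*h*(9/10 + h) (x(h) = (2*h)*(h + 9*(1/10)) = (2*h)*(h + 9/10) = (2*h)*(9/10 + h) = 2*h*(9/10 + h))
(8 + 2)*23 - sqrt(-379 + x(w(-1, -2))) = (8 + 2)*23 - sqrt(-379 + (1/5)*(-2)*(9 + 10*(-2))) = 10*23 - sqrt(-379 + (1/5)*(-2)*(9 - 20)) = 230 - sqrt(-379 + (1/5)*(-2)*(-11)) = 230 - sqrt(-379 + 22/5) = 230 - sqrt(-1873/5) = 230 - I*sqrt(9365)/5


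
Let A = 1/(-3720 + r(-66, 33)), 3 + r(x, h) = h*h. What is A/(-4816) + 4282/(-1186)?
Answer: -27159320911/7522408992 ≈ -3.6105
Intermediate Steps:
r(x, h) = -3 + h² (r(x, h) = -3 + h*h = -3 + h²)
A = -1/2634 (A = 1/(-3720 + (-3 + 33²)) = 1/(-3720 + (-3 + 1089)) = 1/(-3720 + 1086) = 1/(-2634) = -1/2634 ≈ -0.00037965)
A/(-4816) + 4282/(-1186) = -1/2634/(-4816) + 4282/(-1186) = -1/2634*(-1/4816) + 4282*(-1/1186) = 1/12685344 - 2141/593 = -27159320911/7522408992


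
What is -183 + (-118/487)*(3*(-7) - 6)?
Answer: -85935/487 ≈ -176.46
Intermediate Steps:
-183 + (-118/487)*(3*(-7) - 6) = -183 + (-118*1/487)*(-21 - 6) = -183 - 118/487*(-27) = -183 + 3186/487 = -85935/487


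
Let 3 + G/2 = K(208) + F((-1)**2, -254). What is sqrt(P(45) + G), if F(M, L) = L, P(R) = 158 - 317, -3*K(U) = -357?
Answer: I*sqrt(435) ≈ 20.857*I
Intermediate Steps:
K(U) = 119 (K(U) = -1/3*(-357) = 119)
P(R) = -159
G = -276 (G = -6 + 2*(119 - 254) = -6 + 2*(-135) = -6 - 270 = -276)
sqrt(P(45) + G) = sqrt(-159 - 276) = sqrt(-435) = I*sqrt(435)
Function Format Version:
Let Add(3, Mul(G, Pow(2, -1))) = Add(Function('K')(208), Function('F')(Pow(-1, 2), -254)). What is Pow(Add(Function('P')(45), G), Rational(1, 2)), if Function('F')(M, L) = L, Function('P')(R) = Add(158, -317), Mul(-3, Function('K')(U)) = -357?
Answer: Mul(I, Pow(435, Rational(1, 2))) ≈ Mul(20.857, I)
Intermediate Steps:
Function('K')(U) = 119 (Function('K')(U) = Mul(Rational(-1, 3), -357) = 119)
Function('P')(R) = -159
G = -276 (G = Add(-6, Mul(2, Add(119, -254))) = Add(-6, Mul(2, -135)) = Add(-6, -270) = -276)
Pow(Add(Function('P')(45), G), Rational(1, 2)) = Pow(Add(-159, -276), Rational(1, 2)) = Pow(-435, Rational(1, 2)) = Mul(I, Pow(435, Rational(1, 2)))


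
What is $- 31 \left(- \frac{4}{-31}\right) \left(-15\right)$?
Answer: $60$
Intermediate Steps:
$- 31 \left(- \frac{4}{-31}\right) \left(-15\right) = - 31 \left(\left(-4\right) \left(- \frac{1}{31}\right)\right) \left(-15\right) = \left(-31\right) \frac{4}{31} \left(-15\right) = \left(-4\right) \left(-15\right) = 60$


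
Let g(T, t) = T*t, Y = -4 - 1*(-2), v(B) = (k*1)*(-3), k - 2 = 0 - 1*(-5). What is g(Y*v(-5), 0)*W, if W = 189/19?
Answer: 0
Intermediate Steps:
k = 7 (k = 2 + (0 - 1*(-5)) = 2 + (0 + 5) = 2 + 5 = 7)
v(B) = -21 (v(B) = (7*1)*(-3) = 7*(-3) = -21)
Y = -2 (Y = -4 + 2 = -2)
W = 189/19 (W = 189*(1/19) = 189/19 ≈ 9.9474)
g(Y*v(-5), 0)*W = (-2*(-21)*0)*(189/19) = (42*0)*(189/19) = 0*(189/19) = 0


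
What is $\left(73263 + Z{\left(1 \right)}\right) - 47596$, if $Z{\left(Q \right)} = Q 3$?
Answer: $25670$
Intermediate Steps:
$Z{\left(Q \right)} = 3 Q$
$\left(73263 + Z{\left(1 \right)}\right) - 47596 = \left(73263 + 3 \cdot 1\right) - 47596 = \left(73263 + 3\right) - 47596 = 73266 - 47596 = 25670$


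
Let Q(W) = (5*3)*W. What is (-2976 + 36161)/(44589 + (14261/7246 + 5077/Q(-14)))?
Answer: 12624071775/16953876152 ≈ 0.74461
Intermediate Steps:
Q(W) = 15*W
(-2976 + 36161)/(44589 + (14261/7246 + 5077/Q(-14))) = (-2976 + 36161)/(44589 + (14261/7246 + 5077/((15*(-14))))) = 33185/(44589 + (14261*(1/7246) + 5077/(-210))) = 33185/(44589 + (14261/7246 + 5077*(-1/210))) = 33185/(44589 + (14261/7246 - 5077/210)) = 33185/(44589 - 8448283/380415) = 33185/(16953876152/380415) = 33185*(380415/16953876152) = 12624071775/16953876152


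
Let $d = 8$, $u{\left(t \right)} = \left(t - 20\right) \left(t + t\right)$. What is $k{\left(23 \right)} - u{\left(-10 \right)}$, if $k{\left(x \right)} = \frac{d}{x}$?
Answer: $- \frac{13792}{23} \approx -599.65$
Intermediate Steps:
$u{\left(t \right)} = 2 t \left(-20 + t\right)$ ($u{\left(t \right)} = \left(-20 + t\right) 2 t = 2 t \left(-20 + t\right)$)
$k{\left(x \right)} = \frac{8}{x}$
$k{\left(23 \right)} - u{\left(-10 \right)} = \frac{8}{23} - 2 \left(-10\right) \left(-20 - 10\right) = 8 \cdot \frac{1}{23} - 2 \left(-10\right) \left(-30\right) = \frac{8}{23} - 600 = - \frac{13792}{23}$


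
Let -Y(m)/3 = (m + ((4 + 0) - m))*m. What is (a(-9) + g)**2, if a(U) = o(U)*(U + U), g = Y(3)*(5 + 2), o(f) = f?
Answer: 8100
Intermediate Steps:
Y(m) = -12*m (Y(m) = -3*(m + ((4 + 0) - m))*m = -3*(m + (4 - m))*m = -12*m)
g = -252 (g = (-12*3)*(5 + 2) = -36*7 = -252)
a(U) = 2*U**2 (a(U) = U*(U + U) = U*(2*U) = 2*U**2)
(a(-9) + g)**2 = (2*(-9)**2 - 252)**2 = (2*81 - 252)**2 = (162 - 252)**2 = (-90)**2 = 8100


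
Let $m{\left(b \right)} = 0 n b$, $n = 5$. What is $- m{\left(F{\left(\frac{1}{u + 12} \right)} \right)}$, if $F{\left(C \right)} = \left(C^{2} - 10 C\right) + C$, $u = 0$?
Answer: $0$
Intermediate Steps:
$F{\left(C \right)} = C^{2} - 9 C$
$m{\left(b \right)} = 0$ ($m{\left(b \right)} = 0 \cdot 5 b = 0 b = 0$)
$- m{\left(F{\left(\frac{1}{u + 12} \right)} \right)} = \left(-1\right) 0 = 0$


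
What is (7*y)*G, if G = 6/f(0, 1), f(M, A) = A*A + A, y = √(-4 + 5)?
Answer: 21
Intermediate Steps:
y = 1 (y = √1 = 1)
f(M, A) = A + A² (f(M, A) = A² + A = A + A²)
G = 3 (G = 6/((1*(1 + 1))) = 6/((1*2)) = 6/2 = 6*(½) = 3)
(7*y)*G = (7*1)*3 = 7*3 = 21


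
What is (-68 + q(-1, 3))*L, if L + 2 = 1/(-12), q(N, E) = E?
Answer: 1625/12 ≈ 135.42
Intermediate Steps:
L = -25/12 (L = -2 + 1/(-12) = -2 - 1/12 = -25/12 ≈ -2.0833)
(-68 + q(-1, 3))*L = (-68 + 3)*(-25/12) = -65*(-25/12) = 1625/12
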